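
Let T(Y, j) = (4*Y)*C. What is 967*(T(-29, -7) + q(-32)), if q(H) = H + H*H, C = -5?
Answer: 1520124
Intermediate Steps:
q(H) = H + H**2
T(Y, j) = -20*Y (T(Y, j) = (4*Y)*(-5) = -20*Y)
967*(T(-29, -7) + q(-32)) = 967*(-20*(-29) - 32*(1 - 32)) = 967*(580 - 32*(-31)) = 967*(580 + 992) = 967*1572 = 1520124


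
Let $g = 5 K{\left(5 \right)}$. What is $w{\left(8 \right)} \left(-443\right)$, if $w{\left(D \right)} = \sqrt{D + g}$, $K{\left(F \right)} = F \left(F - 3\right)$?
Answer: $- 443 \sqrt{58} \approx -3373.8$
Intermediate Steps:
$K{\left(F \right)} = F \left(-3 + F\right)$
$g = 50$ ($g = 5 \cdot 5 \left(-3 + 5\right) = 5 \cdot 5 \cdot 2 = 5 \cdot 10 = 50$)
$w{\left(D \right)} = \sqrt{50 + D}$ ($w{\left(D \right)} = \sqrt{D + 50} = \sqrt{50 + D}$)
$w{\left(8 \right)} \left(-443\right) = \sqrt{50 + 8} \left(-443\right) = \sqrt{58} \left(-443\right) = - 443 \sqrt{58}$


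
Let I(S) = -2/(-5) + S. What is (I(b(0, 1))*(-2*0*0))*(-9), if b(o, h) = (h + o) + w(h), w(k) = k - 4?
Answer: 0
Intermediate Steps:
w(k) = -4 + k
b(o, h) = -4 + o + 2*h (b(o, h) = (h + o) + (-4 + h) = -4 + o + 2*h)
I(S) = 2/5 + S (I(S) = -1/5*(-2) + S = 2/5 + S)
(I(b(0, 1))*(-2*0*0))*(-9) = ((2/5 + (-4 + 0 + 2*1))*(-2*0*0))*(-9) = ((2/5 + (-4 + 0 + 2))*(0*0))*(-9) = ((2/5 - 2)*0)*(-9) = -8/5*0*(-9) = 0*(-9) = 0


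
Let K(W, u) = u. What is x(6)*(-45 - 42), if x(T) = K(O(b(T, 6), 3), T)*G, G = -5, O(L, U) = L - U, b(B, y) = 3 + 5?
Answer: 2610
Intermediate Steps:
b(B, y) = 8
x(T) = -5*T (x(T) = T*(-5) = -5*T)
x(6)*(-45 - 42) = (-5*6)*(-45 - 42) = -30*(-87) = 2610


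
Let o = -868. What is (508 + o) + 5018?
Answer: 4658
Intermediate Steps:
(508 + o) + 5018 = (508 - 868) + 5018 = -360 + 5018 = 4658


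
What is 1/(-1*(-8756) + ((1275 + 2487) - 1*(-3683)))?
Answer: 1/16201 ≈ 6.1725e-5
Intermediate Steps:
1/(-1*(-8756) + ((1275 + 2487) - 1*(-3683))) = 1/(8756 + (3762 + 3683)) = 1/(8756 + 7445) = 1/16201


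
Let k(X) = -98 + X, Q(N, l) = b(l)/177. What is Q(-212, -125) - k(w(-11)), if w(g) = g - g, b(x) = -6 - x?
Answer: 17465/177 ≈ 98.672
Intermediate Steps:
Q(N, l) = -2/59 - l/177 (Q(N, l) = (-6 - l)/177 = (-6 - l)*(1/177) = -2/59 - l/177)
w(g) = 0
Q(-212, -125) - k(w(-11)) = (-2/59 - 1/177*(-125)) - (-98 + 0) = (-2/59 + 125/177) - 1*(-98) = 119/177 + 98 = 17465/177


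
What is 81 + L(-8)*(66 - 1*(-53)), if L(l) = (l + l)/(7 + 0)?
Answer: -191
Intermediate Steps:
L(l) = 2*l/7 (L(l) = (2*l)/7 = (2*l)*(1/7) = 2*l/7)
81 + L(-8)*(66 - 1*(-53)) = 81 + ((2/7)*(-8))*(66 - 1*(-53)) = 81 - 16*(66 + 53)/7 = 81 - 16/7*119 = 81 - 272 = -191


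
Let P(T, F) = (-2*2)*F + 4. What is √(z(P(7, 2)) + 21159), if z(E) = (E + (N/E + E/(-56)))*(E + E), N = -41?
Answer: √1034313/7 ≈ 145.29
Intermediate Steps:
P(T, F) = 4 - 4*F (P(T, F) = -4*F + 4 = 4 - 4*F)
z(E) = 2*E*(-41/E + 55*E/56) (z(E) = (E + (-41/E + E/(-56)))*(E + E) = (E + (-41/E + E*(-1/56)))*(2*E) = (E + (-41/E - E/56))*(2*E) = (-41/E + 55*E/56)*(2*E) = 2*E*(-41/E + 55*E/56))
√(z(P(7, 2)) + 21159) = √((-82 + 55*(4 - 4*2)²/28) + 21159) = √((-82 + 55*(4 - 8)²/28) + 21159) = √((-82 + (55/28)*(-4)²) + 21159) = √((-82 + (55/28)*16) + 21159) = √((-82 + 220/7) + 21159) = √(-354/7 + 21159) = √(147759/7) = √1034313/7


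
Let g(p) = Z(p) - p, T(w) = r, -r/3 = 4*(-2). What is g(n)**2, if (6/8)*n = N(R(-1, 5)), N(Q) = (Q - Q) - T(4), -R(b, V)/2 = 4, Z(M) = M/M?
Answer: 1089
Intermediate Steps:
Z(M) = 1
R(b, V) = -8 (R(b, V) = -2*4 = -8)
r = 24 (r = -12*(-2) = -3*(-8) = 24)
T(w) = 24
N(Q) = -24 (N(Q) = (Q - Q) - 1*24 = 0 - 24 = -24)
n = -32 (n = (4/3)*(-24) = -32)
g(p) = 1 - p
g(n)**2 = (1 - 1*(-32))**2 = (1 + 32)**2 = 33**2 = 1089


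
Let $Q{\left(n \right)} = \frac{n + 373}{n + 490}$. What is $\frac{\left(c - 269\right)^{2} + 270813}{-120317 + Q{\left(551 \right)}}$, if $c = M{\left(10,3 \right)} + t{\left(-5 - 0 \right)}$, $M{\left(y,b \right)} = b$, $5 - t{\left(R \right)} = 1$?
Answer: $- \frac{117791579}{41749691} \approx -2.8214$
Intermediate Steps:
$t{\left(R \right)} = 4$ ($t{\left(R \right)} = 5 - 1 = 4$)
$c = 7$ ($c = 3 + 4 = 7$)
$Q{\left(n \right)} = \frac{373 + n}{490 + n}$
$\frac{\left(c - 269\right)^{2} + 270813}{-120317 + Q{\left(551 \right)}} = \frac{\left(7 - 269\right)^{2} + 270813}{-120317 + \frac{373 + 551}{490 + 551}} = \frac{\left(-262\right)^{2} + 270813}{-120317 + \frac{1}{1041} \cdot 924} = \frac{68644 + 270813}{-120317 + \frac{1}{1041} \cdot 924} = \frac{339457}{-120317 + \frac{308}{347}} = \frac{339457}{- \frac{41749691}{347}} = 339457 \left(- \frac{347}{41749691}\right) = - \frac{117791579}{41749691}$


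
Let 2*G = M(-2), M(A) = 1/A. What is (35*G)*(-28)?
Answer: 245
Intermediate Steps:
G = -¼ (G = (½)/(-2) = (½)*(-½) = -¼ ≈ -0.25000)
(35*G)*(-28) = (35*(-¼))*(-28) = -35/4*(-28) = 245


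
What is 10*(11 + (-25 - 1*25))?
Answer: -390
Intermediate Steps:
10*(11 + (-25 - 1*25)) = 10*(11 + (-25 - 25)) = 10*(11 - 50) = 10*(-39) = -390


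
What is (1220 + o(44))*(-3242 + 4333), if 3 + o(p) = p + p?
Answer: 1423755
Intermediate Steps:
o(p) = -3 + 2*p (o(p) = -3 + (p + p) = -3 + 2*p)
(1220 + o(44))*(-3242 + 4333) = (1220 + (-3 + 2*44))*(-3242 + 4333) = (1220 + (-3 + 88))*1091 = (1220 + 85)*1091 = 1305*1091 = 1423755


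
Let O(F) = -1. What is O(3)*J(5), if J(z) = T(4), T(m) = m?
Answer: -4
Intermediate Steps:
J(z) = 4
O(3)*J(5) = -1*4 = -4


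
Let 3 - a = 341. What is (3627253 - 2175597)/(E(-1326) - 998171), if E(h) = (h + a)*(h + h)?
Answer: 1451656/3414757 ≈ 0.42511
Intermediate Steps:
a = -338 (a = 3 - 1*341 = 3 - 341 = -338)
E(h) = 2*h*(-338 + h) (E(h) = (h - 338)*(h + h) = (-338 + h)*(2*h) = 2*h*(-338 + h))
(3627253 - 2175597)/(E(-1326) - 998171) = (3627253 - 2175597)/(2*(-1326)*(-338 - 1326) - 998171) = 1451656/(2*(-1326)*(-1664) - 998171) = 1451656/(4412928 - 998171) = 1451656/3414757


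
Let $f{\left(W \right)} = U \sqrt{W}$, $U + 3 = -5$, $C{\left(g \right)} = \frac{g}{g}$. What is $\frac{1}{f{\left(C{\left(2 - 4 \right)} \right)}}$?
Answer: $- \frac{1}{8} \approx -0.125$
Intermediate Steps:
$C{\left(g \right)} = 1$
$U = -8$ ($U = -3 - 5 = -8$)
$f{\left(W \right)} = - 8 \sqrt{W}$
$\frac{1}{f{\left(C{\left(2 - 4 \right)} \right)}} = \frac{1}{\left(-8\right) \sqrt{1}} = \frac{1}{\left(-8\right) 1} = \frac{1}{-8} = - \frac{1}{8}$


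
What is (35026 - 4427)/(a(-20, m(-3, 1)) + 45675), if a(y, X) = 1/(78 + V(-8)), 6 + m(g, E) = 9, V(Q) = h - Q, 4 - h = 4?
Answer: 2631514/3928051 ≈ 0.66993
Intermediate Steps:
h = 0 (h = 4 - 1*4 = 4 - 4 = 0)
V(Q) = -Q (V(Q) = 0 - Q = -Q)
m(g, E) = 3 (m(g, E) = -6 + 9 = 3)
a(y, X) = 1/86 (a(y, X) = 1/(78 - 1*(-8)) = 1/(78 + 8) = 1/86)
(35026 - 4427)/(a(-20, m(-3, 1)) + 45675) = (35026 - 4427)/(1/86 + 45675) = 30599/(3928051/86) = 30599*(86/3928051) = 2631514/3928051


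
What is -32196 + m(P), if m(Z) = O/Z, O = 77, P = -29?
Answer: -933761/29 ≈ -32199.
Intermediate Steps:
m(Z) = 77/Z
-32196 + m(P) = -32196 + 77/(-29) = -32196 + 77*(-1/29) = -32196 - 77/29 = -933761/29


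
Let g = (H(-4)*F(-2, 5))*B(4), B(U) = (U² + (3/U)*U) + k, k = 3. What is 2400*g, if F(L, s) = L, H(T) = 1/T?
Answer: 26400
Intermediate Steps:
B(U) = 6 + U² (B(U) = (U² + (3/U)*U) + 3 = (U² + 3) + 3 = (3 + U²) + 3 = 6 + U²)
g = 11 (g = (-2/(-4))*(6 + 4²) = (-¼*(-2))*(6 + 16) = (½)*22 = 11)
2400*g = 2400*11 = 26400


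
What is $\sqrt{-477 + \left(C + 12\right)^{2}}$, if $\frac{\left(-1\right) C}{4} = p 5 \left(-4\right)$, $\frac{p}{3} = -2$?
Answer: $3 \sqrt{24283} \approx 467.49$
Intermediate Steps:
$p = -6$ ($p = 3 \left(-2\right) = -6$)
$C = -480$ ($C = - 4 \left(-6\right) 5 \left(-4\right) = - 4 \left(\left(-30\right) \left(-4\right)\right) = \left(-4\right) 120 = -480$)
$\sqrt{-477 + \left(C + 12\right)^{2}} = \sqrt{-477 + \left(-480 + 12\right)^{2}} = \sqrt{-477 + \left(-468\right)^{2}} = \sqrt{-477 + 219024} = \sqrt{218547} = 3 \sqrt{24283}$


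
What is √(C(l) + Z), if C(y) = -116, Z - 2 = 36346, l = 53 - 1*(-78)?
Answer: 2*√9058 ≈ 190.35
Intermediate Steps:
l = 131 (l = 53 + 78 = 131)
Z = 36348 (Z = 2 + 36346 = 36348)
√(C(l) + Z) = √(-116 + 36348) = √36232 = 2*√9058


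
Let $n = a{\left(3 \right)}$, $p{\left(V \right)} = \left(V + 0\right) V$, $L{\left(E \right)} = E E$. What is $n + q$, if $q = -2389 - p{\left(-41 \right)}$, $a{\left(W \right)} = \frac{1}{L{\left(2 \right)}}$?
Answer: $- \frac{16279}{4} \approx -4069.8$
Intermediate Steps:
$L{\left(E \right)} = E^{2}$
$p{\left(V \right)} = V^{2}$ ($p{\left(V \right)} = V V = V^{2}$)
$a{\left(W \right)} = \frac{1}{4}$ ($a{\left(W \right)} = \frac{1}{2^{2}} = \frac{1}{4}$)
$n = \frac{1}{4} \approx 0.25$
$q = -4070$ ($q = -2389 - \left(-41\right)^{2} = -2389 - 1681 = -4070$)
$n + q = \frac{1}{4} - 4070 = - \frac{16279}{4}$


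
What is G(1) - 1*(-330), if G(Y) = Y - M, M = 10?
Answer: 321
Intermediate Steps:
G(Y) = -10 + Y (G(Y) = Y - 1*10 = Y - 10 = -10 + Y)
G(1) - 1*(-330) = (-10 + 1) - 1*(-330) = -9 + 330 = 321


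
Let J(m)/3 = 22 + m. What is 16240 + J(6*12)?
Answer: 16522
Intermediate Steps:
J(m) = 66 + 3*m (J(m) = 3*(22 + m) = 66 + 3*m)
16240 + J(6*12) = 16240 + (66 + 3*(6*12)) = 16240 + (66 + 3*72) = 16240 + (66 + 216) = 16240 + 282 = 16522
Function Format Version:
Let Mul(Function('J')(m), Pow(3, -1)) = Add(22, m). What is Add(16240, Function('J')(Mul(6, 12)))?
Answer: 16522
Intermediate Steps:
Function('J')(m) = Add(66, Mul(3, m)) (Function('J')(m) = Mul(3, Add(22, m)) = Add(66, Mul(3, m)))
Add(16240, Function('J')(Mul(6, 12))) = Add(16240, Add(66, Mul(3, Mul(6, 12)))) = Add(16240, Add(66, Mul(3, 72))) = Add(16240, Add(66, 216)) = Add(16240, 282) = 16522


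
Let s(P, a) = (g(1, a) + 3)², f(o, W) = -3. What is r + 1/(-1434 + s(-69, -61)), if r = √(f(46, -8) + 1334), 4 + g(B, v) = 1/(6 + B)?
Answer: -49/70230 + 11*√11 ≈ 36.482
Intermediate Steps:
g(B, v) = -4 + 1/(6 + B)
r = 11*√11 (r = √(-3 + 1334) = √1331 = 11*√11 ≈ 36.483)
s(P, a) = 36/49 (s(P, a) = ((-23 - 4*1)/(6 + 1) + 3)² = ((-23 - 4)/7 + 3)² = ((⅐)*(-27) + 3)² = (-27/7 + 3)² = (-6/7)² = 36/49)
r + 1/(-1434 + s(-69, -61)) = 11*√11 + 1/(-1434 + 36/49) = 11*√11 + 1/(-70230/49) = 11*√11 - 49/70230 = -49/70230 + 11*√11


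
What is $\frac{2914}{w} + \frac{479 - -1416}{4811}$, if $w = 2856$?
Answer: $\frac{571511}{404124} \approx 1.4142$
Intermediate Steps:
$\frac{2914}{w} + \frac{479 - -1416}{4811} = \frac{2914}{2856} + \frac{479 - -1416}{4811} = 2914 \cdot \frac{1}{2856} + \left(479 + 1416\right) \frac{1}{4811} = \frac{1457}{1428} + 1895 \cdot \frac{1}{4811} = \frac{1457}{1428} + \frac{1895}{4811} = \frac{571511}{404124}$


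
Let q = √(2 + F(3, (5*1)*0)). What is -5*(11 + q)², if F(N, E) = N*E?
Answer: -615 - 110*√2 ≈ -770.56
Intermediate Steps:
F(N, E) = E*N
q = √2 (q = √(2 + ((5*1)*0)*3) = √(2 + (5*0)*3) = √(2 + 0*3) = √(2 + 0) = √2 ≈ 1.4142)
-5*(11 + q)² = -5*(11 + √2)²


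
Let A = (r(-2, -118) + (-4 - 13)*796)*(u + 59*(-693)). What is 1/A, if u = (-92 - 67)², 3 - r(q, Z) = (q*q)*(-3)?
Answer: 1/210946302 ≈ 4.7405e-9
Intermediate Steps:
r(q, Z) = 3 + 3*q² (r(q, Z) = 3 - q*q*(-3) = 3 - q²*(-3) = 3 - (-3)*q² = 3 + 3*q²)
u = 25281 (u = (-159)² = 25281)
A = 210946302 (A = ((3 + 3*(-2)²) + (-4 - 13)*796)*(25281 + 59*(-693)) = ((3 + 3*4) - 17*796)*(25281 - 40887) = ((3 + 12) - 13532)*(-15606) = (15 - 13532)*(-15606) = -13517*(-15606) = 210946302)
1/A = 1/210946302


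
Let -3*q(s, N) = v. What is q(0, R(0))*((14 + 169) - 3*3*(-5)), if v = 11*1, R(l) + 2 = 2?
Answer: -836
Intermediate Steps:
R(l) = 0 (R(l) = -2 + 2 = 0)
v = 11
q(s, N) = -11/3 (q(s, N) = -⅓*11 = -11/3)
q(0, R(0))*((14 + 169) - 3*3*(-5)) = -11*((14 + 169) - 3*3*(-5))/3 = -11*(183 - 9*(-5))/3 = -11*(183 + 45)/3 = -11/3*228 = -836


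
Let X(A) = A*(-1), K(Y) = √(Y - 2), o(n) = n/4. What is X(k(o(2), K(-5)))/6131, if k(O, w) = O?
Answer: -1/12262 ≈ -8.1553e-5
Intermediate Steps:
o(n) = n/4 (o(n) = n*(¼) = n/4)
K(Y) = √(-2 + Y)
X(A) = -A
X(k(o(2), K(-5)))/6131 = -2/4/6131 = -1*½*(1/6131) = -½*1/6131 = -1/12262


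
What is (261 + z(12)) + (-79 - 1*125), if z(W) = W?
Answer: 69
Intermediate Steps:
(261 + z(12)) + (-79 - 1*125) = (261 + 12) + (-79 - 1*125) = 273 + (-79 - 125) = 273 - 204 = 69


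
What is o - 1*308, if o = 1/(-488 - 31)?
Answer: -159853/519 ≈ -308.00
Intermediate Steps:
o = -1/519 (o = 1/(-519) = -1/519 ≈ -0.0019268)
o - 1*308 = -1/519 - 1*308 = -1/519 - 308 = -159853/519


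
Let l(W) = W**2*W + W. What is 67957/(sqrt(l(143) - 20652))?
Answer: 67957*sqrt(2903698)/2903698 ≈ 39.880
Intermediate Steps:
l(W) = W + W**3 (l(W) = W**3 + W = W + W**3)
67957/(sqrt(l(143) - 20652)) = 67957/(sqrt((143 + 143**3) - 20652)) = 67957/(sqrt((143 + 2924207) - 20652)) = 67957/(sqrt(2924350 - 20652)) = 67957/(sqrt(2903698)) = 67957*(sqrt(2903698)/2903698) = 67957*sqrt(2903698)/2903698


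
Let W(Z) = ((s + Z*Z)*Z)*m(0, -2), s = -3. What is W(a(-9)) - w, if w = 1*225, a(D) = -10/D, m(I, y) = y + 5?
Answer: -56105/243 ≈ -230.88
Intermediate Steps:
m(I, y) = 5 + y
w = 225
W(Z) = 3*Z*(-3 + Z²) (W(Z) = ((-3 + Z*Z)*Z)*(5 - 2) = ((-3 + Z²)*Z)*3 = (Z*(-3 + Z²))*3 = 3*Z*(-3 + Z²))
W(a(-9)) - w = 3*(-10/(-9))*(-3 + (-10/(-9))²) - 1*225 = 3*(-10*(-⅑))*(-3 + (-10*(-⅑))²) - 225 = 3*(10/9)*(-3 + (10/9)²) - 225 = 3*(10/9)*(-3 + 100/81) - 225 = 3*(10/9)*(-143/81) - 225 = -1430/243 - 225 = -56105/243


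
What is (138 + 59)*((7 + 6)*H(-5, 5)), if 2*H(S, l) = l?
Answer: 12805/2 ≈ 6402.5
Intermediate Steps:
H(S, l) = l/2
(138 + 59)*((7 + 6)*H(-5, 5)) = (138 + 59)*((7 + 6)*((½)*5)) = 197*(13*(5/2)) = 197*(65/2) = 12805/2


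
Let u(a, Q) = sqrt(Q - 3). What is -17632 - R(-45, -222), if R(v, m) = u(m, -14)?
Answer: -17632 - I*sqrt(17) ≈ -17632.0 - 4.1231*I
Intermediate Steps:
u(a, Q) = sqrt(-3 + Q)
R(v, m) = I*sqrt(17) (R(v, m) = sqrt(-3 - 14) = sqrt(-17) = I*sqrt(17))
-17632 - R(-45, -222) = -17632 - I*sqrt(17)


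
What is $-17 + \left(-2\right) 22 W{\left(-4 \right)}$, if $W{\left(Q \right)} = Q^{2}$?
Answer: $-721$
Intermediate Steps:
$-17 + \left(-2\right) 22 W{\left(-4 \right)} = -17 + \left(-2\right) 22 \left(-4\right)^{2} = -17 - 704 = -721$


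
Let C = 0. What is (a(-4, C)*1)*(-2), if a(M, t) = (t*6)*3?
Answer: 0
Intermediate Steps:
a(M, t) = 18*t (a(M, t) = (6*t)*3 = 18*t)
(a(-4, C)*1)*(-2) = ((18*0)*1)*(-2) = (0*1)*(-2) = 0*(-2) = 0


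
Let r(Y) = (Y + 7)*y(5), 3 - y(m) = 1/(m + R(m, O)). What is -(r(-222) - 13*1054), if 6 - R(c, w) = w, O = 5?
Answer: 85867/6 ≈ 14311.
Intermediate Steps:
R(c, w) = 6 - w
y(m) = 3 - 1/(1 + m) (y(m) = 3 - 1/(m + (6 - 1*5)) = 3 - 1/(m + (6 - 5)) = 3 - 1/(m + 1) = 3 - 1/(1 + m))
r(Y) = 119/6 + 17*Y/6 (r(Y) = (Y + 7)*((2 + 3*5)/(1 + 5)) = (7 + Y)*((2 + 15)/6) = (7 + Y)*((⅙)*17) = (7 + Y)*(17/6) = 119/6 + 17*Y/6)
-(r(-222) - 13*1054) = -((119/6 + (17/6)*(-222)) - 13*1054) = -((119/6 - 629) - 1*13702) = -(-3655/6 - 13702) = -1*(-85867/6) = 85867/6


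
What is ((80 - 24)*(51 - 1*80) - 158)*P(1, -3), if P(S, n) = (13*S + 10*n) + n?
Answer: 35640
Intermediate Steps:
P(S, n) = 11*n + 13*S (P(S, n) = (10*n + 13*S) + n = 11*n + 13*S)
((80 - 24)*(51 - 1*80) - 158)*P(1, -3) = ((80 - 24)*(51 - 1*80) - 158)*(11*(-3) + 13*1) = (56*(51 - 80) - 158)*(-33 + 13) = (56*(-29) - 158)*(-20) = (-1624 - 158)*(-20) = -1782*(-20) = 35640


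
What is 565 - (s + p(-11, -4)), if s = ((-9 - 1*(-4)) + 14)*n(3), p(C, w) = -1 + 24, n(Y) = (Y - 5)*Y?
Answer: 596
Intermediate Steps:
n(Y) = Y*(-5 + Y) (n(Y) = (-5 + Y)*Y = Y*(-5 + Y))
p(C, w) = 23
s = -54 (s = ((-9 - 1*(-4)) + 14)*(3*(-5 + 3)) = ((-9 + 4) + 14)*(3*(-2)) = (-5 + 14)*(-6) = 9*(-6) = -54)
565 - (s + p(-11, -4)) = 565 - (-54 + 23) = 565 - 1*(-31) = 565 + 31 = 596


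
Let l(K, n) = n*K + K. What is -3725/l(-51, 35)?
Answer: 3725/1836 ≈ 2.0289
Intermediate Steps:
l(K, n) = K + K*n (l(K, n) = K*n + K = K + K*n)
-3725/l(-51, 35) = -3725*(-1/(51*(1 + 35))) = -3725/((-51*36)) = -3725/(-1836) = -3725*(-1/1836) = 3725/1836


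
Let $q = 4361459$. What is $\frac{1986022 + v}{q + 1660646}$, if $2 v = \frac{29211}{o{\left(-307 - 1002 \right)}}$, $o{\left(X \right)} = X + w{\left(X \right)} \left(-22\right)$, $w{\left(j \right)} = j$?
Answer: $\frac{5199406987}{15765870890} \approx 0.32979$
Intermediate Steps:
$o{\left(X \right)} = - 21 X$ ($o{\left(X \right)} = X + X \left(-22\right) = X - 22 X = - 21 X$)
$v = \frac{1391}{2618}$ ($v = \frac{29211 \frac{1}{\left(-21\right) \left(-307 - 1002\right)}}{2} = \frac{29211 \frac{1}{\left(-21\right) \left(-1309\right)}}{2} = \frac{29211 \cdot \frac{1}{27489}}{2} = \frac{1}{2} \cdot \frac{1391}{1309} = \frac{1391}{2618} \approx 0.53132$)
$\frac{1986022 + v}{q + 1660646} = \frac{1986022 + \frac{1391}{2618}}{4361459 + 1660646} = \frac{5199406987}{2618 \cdot 6022105} = \frac{5199406987}{2618} \cdot \frac{1}{6022105} = \frac{5199406987}{15765870890}$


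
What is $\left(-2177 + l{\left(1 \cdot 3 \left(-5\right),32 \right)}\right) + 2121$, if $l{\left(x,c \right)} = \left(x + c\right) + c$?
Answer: $-7$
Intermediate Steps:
$l{\left(x,c \right)} = x + 2 c$ ($l{\left(x,c \right)} = \left(c + x\right) + c = x + 2 c$)
$\left(-2177 + l{\left(1 \cdot 3 \left(-5\right),32 \right)}\right) + 2121 = \left(-2177 + \left(1 \cdot 3 \left(-5\right) + 2 \cdot 32\right)\right) + 2121 = \left(-2177 + \left(3 \left(-5\right) + 64\right)\right) + 2121 = \left(-2177 + \left(-15 + 64\right)\right) + 2121 = \left(-2177 + 49\right) + 2121 = -2128 + 2121 = -7$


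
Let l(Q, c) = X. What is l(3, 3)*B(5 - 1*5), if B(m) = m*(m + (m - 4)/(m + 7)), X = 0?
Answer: 0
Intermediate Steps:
l(Q, c) = 0
B(m) = m*(m + (-4 + m)/(7 + m))
l(3, 3)*B(5 - 1*5) = 0*((5 - 1*5)*(-4 + (5 - 1*5)² + 8*(5 - 1*5))/(7 + (5 - 1*5))) = 0*((5 - 5)*(-4 + (5 - 5)² + 8*(5 - 5))/(7 + (5 - 5))) = 0*(0*(-4 + 0² + 8*0)/(7 + 0)) = 0*(0*(-4 + 0 + 0)/7) = 0*(0*(⅐)*(-4)) = 0*0 = 0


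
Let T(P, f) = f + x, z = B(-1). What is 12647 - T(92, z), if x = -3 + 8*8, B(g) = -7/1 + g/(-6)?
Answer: 75557/6 ≈ 12593.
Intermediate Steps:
B(g) = -7 - g/6 (B(g) = -7*1 + g*(-⅙) = -7 - g/6)
x = 61 (x = -3 + 64 = 61)
z = -41/6 (z = -7 - ⅙*(-1) = -7 + ⅙ = -41/6 ≈ -6.8333)
T(P, f) = 61 + f (T(P, f) = f + 61 = 61 + f)
12647 - T(92, z) = 12647 - (61 - 41/6) = 12647 - 1*325/6 = 12647 - 325/6 = 75557/6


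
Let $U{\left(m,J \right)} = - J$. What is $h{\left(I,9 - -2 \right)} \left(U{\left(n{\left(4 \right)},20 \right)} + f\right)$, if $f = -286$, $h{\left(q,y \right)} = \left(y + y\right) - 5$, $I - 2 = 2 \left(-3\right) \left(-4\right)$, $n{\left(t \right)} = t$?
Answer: $-5202$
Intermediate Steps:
$I = 26$ ($I = 2 + 2 \left(-3\right) \left(-4\right) = 2 - -24 = 2 + 24 = 26$)
$h{\left(q,y \right)} = -5 + 2 y$ ($h{\left(q,y \right)} = 2 y - 5 = -5 + 2 y$)
$h{\left(I,9 - -2 \right)} \left(U{\left(n{\left(4 \right)},20 \right)} + f\right) = \left(-5 + 2 \left(9 - -2\right)\right) \left(\left(-1\right) 20 - 286\right) = \left(-5 + 2 \left(9 + 2\right)\right) \left(-20 - 286\right) = \left(-5 + 2 \cdot 11\right) \left(-306\right) = \left(-5 + 22\right) \left(-306\right) = 17 \left(-306\right) = -5202$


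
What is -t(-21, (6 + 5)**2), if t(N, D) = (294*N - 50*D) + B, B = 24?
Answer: 12200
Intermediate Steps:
t(N, D) = 24 - 50*D + 294*N (t(N, D) = (294*N - 50*D) + 24 = (-50*D + 294*N) + 24 = 24 - 50*D + 294*N)
-t(-21, (6 + 5)**2) = -(24 - 50*(6 + 5)**2 + 294*(-21)) = -(24 - 50*11**2 - 6174) = -(24 - 50*121 - 6174) = -(24 - 6050 - 6174) = -1*(-12200) = 12200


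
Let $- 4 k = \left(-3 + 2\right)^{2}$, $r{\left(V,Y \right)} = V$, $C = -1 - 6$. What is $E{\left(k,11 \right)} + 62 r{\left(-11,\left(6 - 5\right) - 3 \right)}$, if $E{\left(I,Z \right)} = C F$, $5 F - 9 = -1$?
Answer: $- \frac{3466}{5} \approx -693.2$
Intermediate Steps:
$F = \frac{8}{5}$ ($F = \frac{9}{5} + \frac{1}{5} \left(-1\right) = \frac{9}{5} - \frac{1}{5} = \frac{8}{5} \approx 1.6$)
$C = -7$ ($C = -1 - 6 = -7$)
$k = - \frac{1}{4}$ ($k = - \frac{\left(-3 + 2\right)^{2}}{4} = - \frac{\left(-1\right)^{2}}{4} = \left(- \frac{1}{4}\right) 1 = - \frac{1}{4} \approx -0.25$)
$E{\left(I,Z \right)} = - \frac{56}{5}$ ($E{\left(I,Z \right)} = \left(-7\right) \frac{8}{5} = - \frac{56}{5}$)
$E{\left(k,11 \right)} + 62 r{\left(-11,\left(6 - 5\right) - 3 \right)} = - \frac{56}{5} + 62 \left(-11\right) = - \frac{56}{5} - 682 = - \frac{3466}{5}$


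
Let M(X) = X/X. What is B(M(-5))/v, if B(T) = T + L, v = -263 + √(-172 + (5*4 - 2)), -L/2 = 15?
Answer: 7627/69323 + 29*I*√154/69323 ≈ 0.11002 + 0.0051914*I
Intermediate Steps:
M(X) = 1
L = -30 (L = -2*15 = -30)
v = -263 + I*√154 (v = -263 + √(-172 + (20 - 2)) = -263 + √(-172 + 18) = -263 + √(-154) = -263 + I*√154 ≈ -263.0 + 12.41*I)
B(T) = -30 + T (B(T) = T - 30 = -30 + T)
B(M(-5))/v = (-30 + 1)/(-263 + I*√154) = -29/(-263 + I*√154)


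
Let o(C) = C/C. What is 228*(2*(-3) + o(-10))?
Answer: -1140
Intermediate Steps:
o(C) = 1
228*(2*(-3) + o(-10)) = 228*(2*(-3) + 1) = 228*(-6 + 1) = 228*(-5) = -1140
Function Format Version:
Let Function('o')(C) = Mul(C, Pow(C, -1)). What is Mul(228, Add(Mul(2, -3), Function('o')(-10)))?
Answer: -1140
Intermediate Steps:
Function('o')(C) = 1
Mul(228, Add(Mul(2, -3), Function('o')(-10))) = Mul(228, Add(Mul(2, -3), 1)) = Mul(228, Add(-6, 1)) = Mul(228, -5) = -1140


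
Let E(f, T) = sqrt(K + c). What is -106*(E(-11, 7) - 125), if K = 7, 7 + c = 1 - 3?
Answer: 13250 - 106*I*sqrt(2) ≈ 13250.0 - 149.91*I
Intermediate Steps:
c = -9 (c = -7 + (1 - 3) = -7 - 2 = -9)
E(f, T) = I*sqrt(2) (E(f, T) = sqrt(7 - 9) = sqrt(-2) = I*sqrt(2))
-106*(E(-11, 7) - 125) = -106*(I*sqrt(2) - 125) = -106*(-125 + I*sqrt(2)) = 13250 - 106*I*sqrt(2)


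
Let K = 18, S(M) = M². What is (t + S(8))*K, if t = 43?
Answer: 1926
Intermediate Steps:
(t + S(8))*K = (43 + 8²)*18 = (43 + 64)*18 = 107*18 = 1926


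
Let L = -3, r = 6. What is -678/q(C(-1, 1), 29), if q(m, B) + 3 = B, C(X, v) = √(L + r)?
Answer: -339/13 ≈ -26.077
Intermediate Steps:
C(X, v) = √3 (C(X, v) = √(-3 + 6) = √3)
q(m, B) = -3 + B
-678/q(C(-1, 1), 29) = -678/(-3 + 29) = -678/26 = -678*1/26 = -339/13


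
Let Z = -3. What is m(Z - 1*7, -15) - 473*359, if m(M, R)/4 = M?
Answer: -169847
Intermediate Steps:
m(M, R) = 4*M
m(Z - 1*7, -15) - 473*359 = 4*(-3 - 1*7) - 473*359 = 4*(-3 - 7) - 169807 = 4*(-10) - 169807 = -40 - 169807 = -169847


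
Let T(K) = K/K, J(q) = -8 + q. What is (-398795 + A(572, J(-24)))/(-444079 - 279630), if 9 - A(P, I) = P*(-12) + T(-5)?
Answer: 55989/103387 ≈ 0.54155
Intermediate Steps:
T(K) = 1
A(P, I) = 8 + 12*P (A(P, I) = 9 - (P*(-12) + 1) = 9 - (-12*P + 1) = 9 - (1 - 12*P) = 9 + (-1 + 12*P) = 8 + 12*P)
(-398795 + A(572, J(-24)))/(-444079 - 279630) = (-398795 + (8 + 12*572))/(-444079 - 279630) = (-398795 + (8 + 6864))/(-723709) = (-398795 + 6872)*(-1/723709) = -391923*(-1/723709) = 55989/103387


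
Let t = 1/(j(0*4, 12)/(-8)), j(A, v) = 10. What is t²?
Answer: 16/25 ≈ 0.64000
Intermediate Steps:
t = -⅘ (t = 1/(10/(-8)) = 1/(10*(-⅛)) = 1/(-5/4) = -⅘ ≈ -0.80000)
t² = (-⅘)² = 16/25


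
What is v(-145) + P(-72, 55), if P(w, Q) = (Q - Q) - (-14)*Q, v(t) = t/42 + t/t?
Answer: 32237/42 ≈ 767.55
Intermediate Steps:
v(t) = 1 + t/42 (v(t) = t*(1/42) + 1 = t/42 + 1 = 1 + t/42)
P(w, Q) = 14*Q (P(w, Q) = 0 + 14*Q = 14*Q)
v(-145) + P(-72, 55) = (1 + (1/42)*(-145)) + 14*55 = (1 - 145/42) + 770 = -103/42 + 770 = 32237/42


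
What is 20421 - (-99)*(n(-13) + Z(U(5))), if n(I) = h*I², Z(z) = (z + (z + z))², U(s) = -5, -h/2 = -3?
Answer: 143082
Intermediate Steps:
h = 6 (h = -2*(-3) = 6)
Z(z) = 9*z² (Z(z) = (z + 2*z)² = (3*z)² = 9*z²)
n(I) = 6*I²
20421 - (-99)*(n(-13) + Z(U(5))) = 20421 - (-99)*(6*(-13)² + 9*(-5)²) = 20421 - (-99)*(6*169 + 9*25) = 20421 - (-99)*(1014 + 225) = 20421 - (-99)*1239 = 20421 - 1*(-122661) = 20421 + 122661 = 143082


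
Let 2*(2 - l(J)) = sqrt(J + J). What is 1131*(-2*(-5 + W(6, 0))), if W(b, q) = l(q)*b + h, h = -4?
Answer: -6786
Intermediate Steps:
l(J) = 2 - sqrt(2)*sqrt(J)/2 (l(J) = 2 - sqrt(J + J)/2 = 2 - sqrt(2)*sqrt(J)/2)
W(b, q) = -4 + b*(2 - sqrt(2)*sqrt(q)/2) (W(b, q) = (2 - sqrt(2)*sqrt(q)/2)*b - 4 = b*(2 - sqrt(2)*sqrt(q)/2) - 4 = -4 + b*(2 - sqrt(2)*sqrt(q)/2))
1131*(-2*(-5 + W(6, 0))) = 1131*(-2*(-5 + (-4 - 1/2*6*(-4 + sqrt(2)*sqrt(0))))) = 1131*(-2*(-5 + (-4 - 1/2*6*(-4 + sqrt(2)*0)))) = 1131*(-2*(-5 + (-4 - 1/2*6*(-4 + 0)))) = 1131*(-2*(-5 + (-4 - 1/2*6*(-4)))) = 1131*(-2*(-5 + (-4 + 12))) = 1131*(-2*(-5 + 8)) = 1131*(-2*3) = 1131*(-6) = -6786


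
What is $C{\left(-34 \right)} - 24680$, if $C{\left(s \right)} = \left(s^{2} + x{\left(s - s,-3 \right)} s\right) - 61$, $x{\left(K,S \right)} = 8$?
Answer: $-23857$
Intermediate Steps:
$C{\left(s \right)} = -61 + s^{2} + 8 s$ ($C{\left(s \right)} = \left(s^{2} + 8 s\right) - 61 = -61 + s^{2} + 8 s$)
$C{\left(-34 \right)} - 24680 = \left(-61 + \left(-34\right)^{2} + 8 \left(-34\right)\right) - 24680 = \left(-61 + 1156 - 272\right) - 24680 = 823 - 24680 = -23857$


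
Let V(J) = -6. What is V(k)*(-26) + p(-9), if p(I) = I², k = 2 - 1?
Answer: 237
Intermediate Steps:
k = 1
V(k)*(-26) + p(-9) = -6*(-26) + (-9)² = 156 + 81 = 237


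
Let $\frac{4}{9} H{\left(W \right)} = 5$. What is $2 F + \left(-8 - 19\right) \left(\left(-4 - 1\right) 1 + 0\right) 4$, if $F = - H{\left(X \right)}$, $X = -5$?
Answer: $\frac{1035}{2} \approx 517.5$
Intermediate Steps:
$H{\left(W \right)} = \frac{45}{4}$ ($H{\left(W \right)} = \frac{9}{4} \cdot 5 = \frac{45}{4}$)
$F = - \frac{45}{4}$ ($F = \left(-1\right) \frac{45}{4} = - \frac{45}{4} \approx -11.25$)
$2 F + \left(-8 - 19\right) \left(\left(-4 - 1\right) 1 + 0\right) 4 = 2 \left(- \frac{45}{4}\right) + \left(-8 - 19\right) \left(\left(-4 - 1\right) 1 + 0\right) 4 = - \frac{45}{2} - 27 \left(\left(-5\right) 1 + 0\right) 4 = - \frac{45}{2} - 27 \left(-5 + 0\right) 4 = - \frac{45}{2} - 27 \left(\left(-5\right) 4\right) = - \frac{45}{2} - -540 = - \frac{45}{2} + 540 = \frac{1035}{2}$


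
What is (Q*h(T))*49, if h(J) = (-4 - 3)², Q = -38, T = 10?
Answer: -91238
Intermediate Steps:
h(J) = 49 (h(J) = (-7)² = 49)
(Q*h(T))*49 = -38*49*49 = -1862*49 = -91238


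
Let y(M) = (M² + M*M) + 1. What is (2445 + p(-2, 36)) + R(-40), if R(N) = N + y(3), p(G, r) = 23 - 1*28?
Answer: 2419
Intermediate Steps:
y(M) = 1 + 2*M² (y(M) = (M² + M²) + 1 = 2*M² + 1 = 1 + 2*M²)
p(G, r) = -5 (p(G, r) = 23 - 28 = -5)
R(N) = 19 + N (R(N) = N + (1 + 2*3²) = N + (1 + 2*9) = N + (1 + 18) = N + 19 = 19 + N)
(2445 + p(-2, 36)) + R(-40) = (2445 - 5) + (19 - 40) = 2440 - 21 = 2419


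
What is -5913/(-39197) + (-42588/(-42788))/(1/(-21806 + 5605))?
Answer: -355847763942/22067911 ≈ -16125.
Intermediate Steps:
-5913/(-39197) + (-42588/(-42788))/(1/(-21806 + 5605)) = -5913*(-1/39197) + (-42588*(-1/42788))/(1/(-16201)) = 5913/39197 + 10647/(10697*(-1/16201)) = 5913/39197 + (10647/10697)*(-16201) = 5913/39197 - 172492047/10697 = -355847763942/22067911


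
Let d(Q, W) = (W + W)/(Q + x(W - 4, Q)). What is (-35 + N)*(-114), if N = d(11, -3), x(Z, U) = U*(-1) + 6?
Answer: 4104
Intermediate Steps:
x(Z, U) = 6 - U (x(Z, U) = -U + 6 = 6 - U)
d(Q, W) = W/3 (d(Q, W) = (W + W)/(Q + (6 - Q)) = (2*W)/6 = (2*W)*(1/6) = W/3)
N = -1 (N = (1/3)*(-3) = -1)
(-35 + N)*(-114) = (-35 - 1)*(-114) = -36*(-114) = 4104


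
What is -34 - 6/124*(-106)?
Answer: -895/31 ≈ -28.871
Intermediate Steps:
-34 - 6/124*(-106) = -34 - 6*1/124*(-106) = -34 - 3/62*(-106) = -34 + 159/31 = -895/31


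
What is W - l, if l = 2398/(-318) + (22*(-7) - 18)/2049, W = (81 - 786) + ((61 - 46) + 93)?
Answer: -21334792/36199 ≈ -589.38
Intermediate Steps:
W = -597 (W = -705 + (15 + 93) = -705 + 108 = -597)
l = -276011/36199 (l = 2398*(-1/318) + (-154 - 18)*(1/2049) = -1199/159 - 172*1/2049 = -1199/159 - 172/2049 = -276011/36199 ≈ -7.6248)
W - l = -597 - 1*(-276011/36199) = -597 + 276011/36199 = -21334792/36199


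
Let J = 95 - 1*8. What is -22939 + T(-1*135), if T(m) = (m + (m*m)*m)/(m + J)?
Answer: 226573/8 ≈ 28322.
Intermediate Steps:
J = 87 (J = 95 - 8 = 87)
T(m) = (m + m³)/(87 + m) (T(m) = (m + (m*m)*m)/(m + 87) = (m + m²*m)/(87 + m) = (m + m³)/(87 + m))
-22939 + T(-1*135) = -22939 + (-1*135 + (-1*135)³)/(87 - 1*135) = -22939 + (-135 + (-135)³)/(87 - 135) = -22939 + (-135 - 2460375)/(-48) = -22939 - 1/48*(-2460510) = -22939 + 410085/8 = 226573/8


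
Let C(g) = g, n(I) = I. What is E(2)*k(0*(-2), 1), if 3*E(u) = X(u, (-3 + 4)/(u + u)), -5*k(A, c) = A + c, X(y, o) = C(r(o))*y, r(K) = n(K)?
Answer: -1/30 ≈ -0.033333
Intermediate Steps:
r(K) = K
X(y, o) = o*y
k(A, c) = -A/5 - c/5 (k(A, c) = -(A + c)/5 = -A/5 - c/5)
E(u) = ⅙ (E(u) = (((-3 + 4)/(u + u))*u)/3 = ((1/(2*u))*u)/3 = (⅓)*(½) = ⅙)
E(2)*k(0*(-2), 1) = (-0*(-2) - ⅕*1)/6 = (-⅕*0 - ⅕)/6 = (0 - ⅕)/6 = (⅙)*(-⅕) = -1/30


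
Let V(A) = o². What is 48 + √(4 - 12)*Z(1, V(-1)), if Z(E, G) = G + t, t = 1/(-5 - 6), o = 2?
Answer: 48 + 86*I*√2/11 ≈ 48.0 + 11.057*I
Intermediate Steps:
V(A) = 4 (V(A) = 2² = 4)
t = -1/11 (t = 1/(-11) = -1/11 ≈ -0.090909)
Z(E, G) = -1/11 + G (Z(E, G) = G - 1/11 = -1/11 + G)
48 + √(4 - 12)*Z(1, V(-1)) = 48 + √(4 - 12)*(-1/11 + 4) = 48 + √(-8)*(43/11) = 48 + (2*I*√2)*(43/11) = 48 + 86*I*√2/11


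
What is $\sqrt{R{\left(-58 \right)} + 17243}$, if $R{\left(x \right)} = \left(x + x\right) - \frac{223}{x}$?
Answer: $\frac{\sqrt{57628162}}{58} \approx 130.88$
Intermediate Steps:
$R{\left(x \right)} = - \frac{223}{x} + 2 x$ ($R{\left(x \right)} = 2 x - \frac{223}{x} = - \frac{223}{x} + 2 x$)
$\sqrt{R{\left(-58 \right)} + 17243} = \sqrt{\left(- \frac{223}{-58} + 2 \left(-58\right)\right) + 17243} = \sqrt{\left(\left(-223\right) \left(- \frac{1}{58}\right) - 116\right) + 17243} = \sqrt{\left(\frac{223}{58} - 116\right) + 17243} = \sqrt{- \frac{6505}{58} + 17243} = \sqrt{\frac{993589}{58}} = \frac{\sqrt{57628162}}{58}$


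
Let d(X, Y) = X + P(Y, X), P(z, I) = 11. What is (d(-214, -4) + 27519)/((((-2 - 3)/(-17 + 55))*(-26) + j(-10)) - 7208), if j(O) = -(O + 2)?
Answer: -519004/136735 ≈ -3.7957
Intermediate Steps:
j(O) = -2 - O (j(O) = -(2 + O) = -2 - O)
d(X, Y) = 11 + X (d(X, Y) = X + 11 = 11 + X)
(d(-214, -4) + 27519)/((((-2 - 3)/(-17 + 55))*(-26) + j(-10)) - 7208) = ((11 - 214) + 27519)/((((-2 - 3)/(-17 + 55))*(-26) + (-2 - 1*(-10))) - 7208) = (-203 + 27519)/((-5/38*(-26) + (-2 + 10)) - 7208) = 27316/((-5*1/38*(-26) + 8) - 7208) = 27316/((-5/38*(-26) + 8) - 7208) = 27316/((65/19 + 8) - 7208) = 27316/(217/19 - 7208) = 27316/(-136735/19) = 27316*(-19/136735) = -519004/136735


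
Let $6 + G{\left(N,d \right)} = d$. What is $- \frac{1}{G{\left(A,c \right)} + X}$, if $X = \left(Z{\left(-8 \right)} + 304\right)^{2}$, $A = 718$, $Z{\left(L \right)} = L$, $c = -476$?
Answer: $- \frac{1}{87134} \approx -1.1477 \cdot 10^{-5}$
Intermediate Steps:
$G{\left(N,d \right)} = -6 + d$
$X = 87616$ ($X = \left(-8 + 304\right)^{2} = 296^{2} = 87616$)
$- \frac{1}{G{\left(A,c \right)} + X} = - \frac{1}{\left(-6 - 476\right) + 87616} = - \frac{1}{-482 + 87616} = - \frac{1}{87134}$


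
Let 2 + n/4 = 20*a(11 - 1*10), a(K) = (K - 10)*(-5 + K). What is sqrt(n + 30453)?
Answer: 5*sqrt(1333) ≈ 182.55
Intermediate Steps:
a(K) = (-10 + K)*(-5 + K)
n = 2872 (n = -8 + 4*(20*(50 + (11 - 1*10)**2 - 15*(11 - 1*10))) = -8 + 4*(20*(50 + (11 - 10)**2 - 15*(11 - 10))) = -8 + 4*(20*(50 + 1**2 - 15*1)) = -8 + 4*(20*(50 + 1 - 15)) = -8 + 4*(20*36) = -8 + 4*720 = -8 + 2880 = 2872)
sqrt(n + 30453) = sqrt(2872 + 30453) = sqrt(33325) = 5*sqrt(1333)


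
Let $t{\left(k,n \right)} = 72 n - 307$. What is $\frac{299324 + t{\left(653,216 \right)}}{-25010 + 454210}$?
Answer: $\frac{314569}{429200} \approx 0.73292$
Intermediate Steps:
$t{\left(k,n \right)} = -307 + 72 n$
$\frac{299324 + t{\left(653,216 \right)}}{-25010 + 454210} = \frac{299324 + \left(-307 + 72 \cdot 216\right)}{-25010 + 454210} = \frac{299324 + \left(-307 + 15552\right)}{429200} = \left(299324 + 15245\right) \frac{1}{429200} = 314569 \cdot \frac{1}{429200} = \frac{314569}{429200}$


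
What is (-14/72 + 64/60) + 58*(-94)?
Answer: -981203/180 ≈ -5451.1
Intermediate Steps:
(-14/72 + 64/60) + 58*(-94) = (-14*1/72 + 64*(1/60)) - 5452 = (-7/36 + 16/15) - 5452 = 157/180 - 5452 = -981203/180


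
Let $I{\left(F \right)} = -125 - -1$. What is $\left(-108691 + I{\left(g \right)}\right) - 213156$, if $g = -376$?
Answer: $-321971$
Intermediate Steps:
$I{\left(F \right)} = -124$ ($I{\left(F \right)} = -125 + 1 = -124$)
$\left(-108691 + I{\left(g \right)}\right) - 213156 = \left(-108691 - 124\right) - 213156 = -108815 - 213156 = -321971$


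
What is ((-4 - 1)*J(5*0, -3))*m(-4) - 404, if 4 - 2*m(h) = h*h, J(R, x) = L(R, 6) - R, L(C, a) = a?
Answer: -224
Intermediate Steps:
J(R, x) = 6 - R
m(h) = 2 - h²/2 (m(h) = 2 - h*h/2 = 2 - h²/2)
((-4 - 1)*J(5*0, -3))*m(-4) - 404 = ((-4 - 1)*(6 - 5*0))*(2 - ½*(-4)²) - 404 = (-5*(6 - 1*0))*(2 - ½*16) - 404 = (-5*(6 + 0))*(2 - 8) - 404 = -5*6*(-6) - 404 = -30*(-6) - 404 = 180 - 404 = -224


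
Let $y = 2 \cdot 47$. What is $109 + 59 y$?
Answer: $5655$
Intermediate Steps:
$y = 94$
$109 + 59 y = 109 + 59 \cdot 94 = 109 + 5546 = 5655$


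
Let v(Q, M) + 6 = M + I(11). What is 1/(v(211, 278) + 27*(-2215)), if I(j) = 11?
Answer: -1/59522 ≈ -1.6801e-5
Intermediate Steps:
v(Q, M) = 5 + M (v(Q, M) = -6 + (M + 11) = -6 + (11 + M) = 5 + M)
1/(v(211, 278) + 27*(-2215)) = 1/((5 + 278) + 27*(-2215)) = 1/(283 - 59805) = 1/(-59522) = -1/59522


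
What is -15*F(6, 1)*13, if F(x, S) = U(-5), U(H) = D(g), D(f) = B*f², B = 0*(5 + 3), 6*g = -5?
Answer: 0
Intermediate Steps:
g = -⅚ (g = (⅙)*(-5) = -⅚ ≈ -0.83333)
B = 0 (B = 0*8 = 0)
D(f) = 0 (D(f) = 0*f² = 0)
U(H) = 0
F(x, S) = 0
-15*F(6, 1)*13 = -15*0*13 = 0*13 = 0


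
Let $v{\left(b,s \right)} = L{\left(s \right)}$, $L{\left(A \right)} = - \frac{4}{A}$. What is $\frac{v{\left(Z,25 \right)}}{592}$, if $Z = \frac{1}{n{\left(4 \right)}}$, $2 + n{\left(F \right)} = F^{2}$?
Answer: $- \frac{1}{3700} \approx -0.00027027$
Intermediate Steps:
$n{\left(F \right)} = -2 + F^{2}$
$Z = \frac{1}{14}$ ($Z = \frac{1}{-2 + 4^{2}} = \frac{1}{-2 + 16} = \frac{1}{14} \approx 0.071429$)
$v{\left(b,s \right)} = - \frac{4}{s}$
$\frac{v{\left(Z,25 \right)}}{592} = \frac{\left(-4\right) \frac{1}{25}}{592} = \left(-4\right) \frac{1}{25} \cdot \frac{1}{592} = \left(- \frac{4}{25}\right) \frac{1}{592} = - \frac{1}{3700}$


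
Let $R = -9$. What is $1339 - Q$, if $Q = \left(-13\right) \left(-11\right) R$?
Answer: $2626$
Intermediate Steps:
$Q = -1287$ ($Q = \left(-13\right) \left(-11\right) \left(-9\right) = 143 \left(-9\right) = -1287$)
$1339 - Q = 1339 - -1287 = 1339 + 1287 = 2626$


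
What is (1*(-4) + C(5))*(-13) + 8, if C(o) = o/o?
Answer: 47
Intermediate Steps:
C(o) = 1
(1*(-4) + C(5))*(-13) + 8 = (1*(-4) + 1)*(-13) + 8 = (-4 + 1)*(-13) + 8 = -3*(-13) + 8 = 39 + 8 = 47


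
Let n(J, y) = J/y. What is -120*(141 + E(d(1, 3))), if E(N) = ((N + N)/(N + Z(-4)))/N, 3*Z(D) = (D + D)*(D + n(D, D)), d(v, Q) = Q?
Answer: -186360/11 ≈ -16942.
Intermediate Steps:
Z(D) = 2*D*(1 + D)/3 (Z(D) = ((D + D)*(D + D/D))/3 = ((2*D)*(D + 1))/3 = ((2*D)*(1 + D))/3 = (2*D*(1 + D))/3 = 2*D*(1 + D)/3)
E(N) = 2/(8 + N) (E(N) = ((N + N)/(N + (⅔)*(-4)*(1 - 4)))/N = ((2*N)/(N + (⅔)*(-4)*(-3)))/N = ((2*N)/(N + 8))/N = ((2*N)/(8 + N))/N = (2*N/(8 + N))/N = 2/(8 + N))
-120*(141 + E(d(1, 3))) = -120*(141 + 2/(8 + 3)) = -120*(141 + 2/11) = -120*1553/11 = -186360/11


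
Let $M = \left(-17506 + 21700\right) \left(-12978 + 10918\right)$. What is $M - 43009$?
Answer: $-8682649$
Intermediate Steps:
$M = -8639640$ ($M = 4194 \left(-2060\right) = -8639640$)
$M - 43009 = -8639640 - 43009 = -8682649$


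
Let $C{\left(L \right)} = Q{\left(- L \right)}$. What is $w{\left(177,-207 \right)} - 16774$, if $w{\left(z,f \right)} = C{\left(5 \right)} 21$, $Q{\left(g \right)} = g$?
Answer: $-16879$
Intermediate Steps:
$C{\left(L \right)} = - L$
$w{\left(z,f \right)} = -105$ ($w{\left(z,f \right)} = \left(-1\right) 5 \cdot 21 = \left(-5\right) 21 = -105$)
$w{\left(177,-207 \right)} - 16774 = -105 - 16774 = -16879$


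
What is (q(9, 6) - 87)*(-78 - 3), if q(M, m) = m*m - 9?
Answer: 4860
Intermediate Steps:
q(M, m) = -9 + m**2 (q(M, m) = m**2 - 9 = -9 + m**2)
(q(9, 6) - 87)*(-78 - 3) = ((-9 + 6**2) - 87)*(-78 - 3) = ((-9 + 36) - 87)*(-81) = (27 - 87)*(-81) = -60*(-81) = 4860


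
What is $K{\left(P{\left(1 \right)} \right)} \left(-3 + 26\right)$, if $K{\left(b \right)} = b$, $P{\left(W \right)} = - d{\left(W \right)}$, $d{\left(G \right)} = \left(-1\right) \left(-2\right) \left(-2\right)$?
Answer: $92$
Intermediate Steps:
$d{\left(G \right)} = -4$ ($d{\left(G \right)} = 2 \left(-2\right) = -4$)
$P{\left(W \right)} = 4$ ($P{\left(W \right)} = \left(-1\right) \left(-4\right) = 4$)
$K{\left(P{\left(1 \right)} \right)} \left(-3 + 26\right) = 4 \left(-3 + 26\right) = 4 \cdot 23 = 92$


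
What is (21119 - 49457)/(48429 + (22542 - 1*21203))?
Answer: -14169/24884 ≈ -0.56940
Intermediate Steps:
(21119 - 49457)/(48429 + (22542 - 1*21203)) = -28338/(48429 + (22542 - 21203)) = -28338/(48429 + 1339) = -28338/49768 = -28338*1/49768 = -14169/24884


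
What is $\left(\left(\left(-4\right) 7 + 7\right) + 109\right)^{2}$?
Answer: $7744$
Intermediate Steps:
$\left(\left(\left(-4\right) 7 + 7\right) + 109\right)^{2} = \left(\left(-28 + 7\right) + 109\right)^{2} = \left(-21 + 109\right)^{2} = 88^{2} = 7744$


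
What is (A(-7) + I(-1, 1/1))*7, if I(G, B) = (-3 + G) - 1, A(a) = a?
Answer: -84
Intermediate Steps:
I(G, B) = -4 + G
(A(-7) + I(-1, 1/1))*7 = (-7 + (-4 - 1))*7 = (-7 - 5)*7 = -12*7 = -84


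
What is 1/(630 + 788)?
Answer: 1/1418 ≈ 0.00070522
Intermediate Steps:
1/(630 + 788) = 1/1418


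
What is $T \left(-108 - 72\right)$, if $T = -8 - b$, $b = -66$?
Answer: $-10440$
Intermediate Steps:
$T = 58$ ($T = -8 - -66 = -8 + 66 = 58$)
$T \left(-108 - 72\right) = 58 \left(-108 - 72\right) = 58 \left(-180\right) = -10440$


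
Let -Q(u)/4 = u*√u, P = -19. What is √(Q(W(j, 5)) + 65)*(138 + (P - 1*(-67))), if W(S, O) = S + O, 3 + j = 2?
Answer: 186*√33 ≈ 1068.5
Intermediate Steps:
j = -1 (j = -3 + 2 = -1)
W(S, O) = O + S
Q(u) = -4*u^(3/2) (Q(u) = -4*u*√u = -4*u^(3/2))
√(Q(W(j, 5)) + 65)*(138 + (P - 1*(-67))) = √(-4*(5 - 1)^(3/2) + 65)*(138 + (-19 - 1*(-67))) = √(-4*4^(3/2) + 65)*(138 + (-19 + 67)) = √(-4*8 + 65)*(138 + 48) = √(-32 + 65)*186 = √33*186 = 186*√33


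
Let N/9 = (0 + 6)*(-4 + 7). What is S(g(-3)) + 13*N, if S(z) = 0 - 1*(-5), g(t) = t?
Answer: 2111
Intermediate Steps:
S(z) = 5 (S(z) = 0 + 5 = 5)
N = 162 (N = 9*((0 + 6)*(-4 + 7)) = 9*(6*3) = 9*18 = 162)
S(g(-3)) + 13*N = 5 + 13*162 = 5 + 2106 = 2111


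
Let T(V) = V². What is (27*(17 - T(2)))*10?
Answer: 3510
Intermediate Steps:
(27*(17 - T(2)))*10 = (27*(17 - 1*2²))*10 = (27*(17 - 1*4))*10 = (27*(17 - 4))*10 = (27*13)*10 = 351*10 = 3510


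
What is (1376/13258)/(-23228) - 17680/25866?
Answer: -340294514996/497850700599 ≈ -0.68353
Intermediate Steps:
(1376/13258)/(-23228) - 17680/25866 = (1376*(1/13258))*(-1/23228) - 17680*1/25866 = (688/6629)*(-1/23228) - 8840/12933 = -172/38494603 - 8840/12933 = -340294514996/497850700599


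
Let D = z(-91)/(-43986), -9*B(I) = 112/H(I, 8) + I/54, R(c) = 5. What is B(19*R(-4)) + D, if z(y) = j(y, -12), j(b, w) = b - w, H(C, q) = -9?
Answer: 2118193/1781433 ≈ 1.1890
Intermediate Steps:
z(y) = 12 + y (z(y) = y - 1*(-12) = y + 12 = 12 + y)
B(I) = 112/81 - I/486 (B(I) = -(112/(-9) + I/54)/9 = -(112*(-⅑) + I*(1/54))/9 = -(-112/9 + I/54)/9 = 112/81 - I/486)
D = 79/43986 (D = (12 - 91)/(-43986) = -79*(-1/43986) = 79/43986 ≈ 0.0017960)
B(19*R(-4)) + D = (112/81 - 19*5/486) + 79/43986 = (112/81 - 1/486*95) + 79/43986 = (112/81 - 95/486) + 79/43986 = 577/486 + 79/43986 = 2118193/1781433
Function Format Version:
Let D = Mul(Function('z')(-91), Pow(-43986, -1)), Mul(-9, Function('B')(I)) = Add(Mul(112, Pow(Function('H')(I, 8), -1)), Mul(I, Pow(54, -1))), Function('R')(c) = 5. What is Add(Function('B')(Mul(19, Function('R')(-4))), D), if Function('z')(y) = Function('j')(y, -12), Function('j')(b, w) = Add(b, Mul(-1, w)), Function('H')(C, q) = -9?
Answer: Rational(2118193, 1781433) ≈ 1.1890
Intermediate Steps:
Function('z')(y) = Add(12, y) (Function('z')(y) = Add(y, Mul(-1, -12)) = Add(y, 12) = Add(12, y))
Function('B')(I) = Add(Rational(112, 81), Mul(Rational(-1, 486), I)) (Function('B')(I) = Mul(Rational(-1, 9), Add(Mul(112, Pow(-9, -1)), Mul(I, Pow(54, -1)))) = Mul(Rational(-1, 9), Add(Mul(112, Rational(-1, 9)), Mul(I, Rational(1, 54)))) = Mul(Rational(-1, 9), Add(Rational(-112, 9), Mul(Rational(1, 54), I))) = Add(Rational(112, 81), Mul(Rational(-1, 486), I)))
D = Rational(79, 43986) (D = Mul(Add(12, -91), Pow(-43986, -1)) = Mul(-79, Rational(-1, 43986)) = Rational(79, 43986) ≈ 0.0017960)
Add(Function('B')(Mul(19, Function('R')(-4))), D) = Add(Add(Rational(112, 81), Mul(Rational(-1, 486), Mul(19, 5))), Rational(79, 43986)) = Add(Add(Rational(112, 81), Mul(Rational(-1, 486), 95)), Rational(79, 43986)) = Add(Add(Rational(112, 81), Rational(-95, 486)), Rational(79, 43986)) = Add(Rational(577, 486), Rational(79, 43986)) = Rational(2118193, 1781433)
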